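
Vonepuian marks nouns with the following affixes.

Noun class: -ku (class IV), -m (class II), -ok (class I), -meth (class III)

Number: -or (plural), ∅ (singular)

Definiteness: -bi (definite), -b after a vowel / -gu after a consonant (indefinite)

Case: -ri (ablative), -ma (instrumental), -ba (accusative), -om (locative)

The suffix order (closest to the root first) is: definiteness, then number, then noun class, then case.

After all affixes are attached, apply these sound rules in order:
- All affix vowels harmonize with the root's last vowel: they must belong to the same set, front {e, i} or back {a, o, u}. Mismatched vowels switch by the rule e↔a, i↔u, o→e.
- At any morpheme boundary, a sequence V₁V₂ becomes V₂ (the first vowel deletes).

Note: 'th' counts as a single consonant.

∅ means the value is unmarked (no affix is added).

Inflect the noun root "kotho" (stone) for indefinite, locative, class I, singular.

Attach definiteness indefinite -b (after vowel 'o') → kothob.
number = singular: zero marking, form stays kothob.
Attach noun class class I -ok → kothobok.
Attach case locative -om → kothobokom.
Vowel harmony: no change.
Vowel deletion: no change.

kothobokom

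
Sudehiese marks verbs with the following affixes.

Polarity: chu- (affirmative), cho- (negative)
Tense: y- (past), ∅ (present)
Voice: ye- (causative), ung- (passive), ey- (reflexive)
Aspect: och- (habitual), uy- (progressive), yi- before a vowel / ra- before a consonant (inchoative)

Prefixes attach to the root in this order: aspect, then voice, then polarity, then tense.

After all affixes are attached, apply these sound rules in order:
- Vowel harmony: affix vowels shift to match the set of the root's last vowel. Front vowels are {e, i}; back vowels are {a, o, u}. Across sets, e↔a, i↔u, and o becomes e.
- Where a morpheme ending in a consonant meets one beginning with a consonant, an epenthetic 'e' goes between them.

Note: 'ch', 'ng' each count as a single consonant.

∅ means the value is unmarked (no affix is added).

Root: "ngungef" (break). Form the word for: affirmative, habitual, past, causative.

yechiyeechengungef

Attach aspect habitual och- → ochngungef.
Attach voice causative ye- → yeochngungef.
Attach polarity affirmative chu- → chuyeochngungef.
Attach tense past y- → ychuyeochngungef.
Apply vowel harmony: ychuyeochngungef → ychiyeechngungef.
Apply epenthesis: ychiyeechngungef → yechiyeechengungef.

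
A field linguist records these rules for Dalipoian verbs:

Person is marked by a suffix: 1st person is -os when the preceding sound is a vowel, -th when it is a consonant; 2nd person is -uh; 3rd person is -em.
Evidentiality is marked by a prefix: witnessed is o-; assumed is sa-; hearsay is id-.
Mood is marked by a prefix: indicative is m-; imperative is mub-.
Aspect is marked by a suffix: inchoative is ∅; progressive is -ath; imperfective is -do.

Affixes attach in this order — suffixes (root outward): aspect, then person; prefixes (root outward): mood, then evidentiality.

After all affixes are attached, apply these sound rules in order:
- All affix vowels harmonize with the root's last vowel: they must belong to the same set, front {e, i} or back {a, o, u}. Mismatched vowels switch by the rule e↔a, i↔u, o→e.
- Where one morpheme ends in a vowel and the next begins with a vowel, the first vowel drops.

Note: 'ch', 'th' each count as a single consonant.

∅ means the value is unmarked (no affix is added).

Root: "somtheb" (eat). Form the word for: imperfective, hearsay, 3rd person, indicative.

Attach mood indicative m- → msomtheb.
Attach aspect imperfective -do → msomthebdo.
Attach evidentiality hearsay id- → idmsomthebdo.
Attach person 3rd person -em → idmsomthebdoem.
Apply vowel harmony: idmsomthebdoem → idmsomthebdeem.
Apply vowel deletion: idmsomthebdeem → idmsomthebdem.

idmsomthebdem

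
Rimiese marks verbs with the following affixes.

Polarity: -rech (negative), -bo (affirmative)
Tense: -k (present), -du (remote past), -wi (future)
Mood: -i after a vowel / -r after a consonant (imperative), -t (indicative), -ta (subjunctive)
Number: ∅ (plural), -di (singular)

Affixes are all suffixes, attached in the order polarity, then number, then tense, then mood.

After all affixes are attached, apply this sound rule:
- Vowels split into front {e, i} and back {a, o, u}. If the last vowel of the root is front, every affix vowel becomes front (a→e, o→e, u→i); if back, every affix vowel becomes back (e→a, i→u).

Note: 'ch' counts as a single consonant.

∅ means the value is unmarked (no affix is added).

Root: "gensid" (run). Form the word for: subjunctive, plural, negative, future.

Attach polarity negative -rech → gensidrech.
number = plural: zero marking, form stays gensidrech.
Attach tense future -wi → gensidrechwi.
Attach mood subjunctive -ta → gensidrechwita.
Apply vowel harmony: gensidrechwita → gensidrechwite.

gensidrechwite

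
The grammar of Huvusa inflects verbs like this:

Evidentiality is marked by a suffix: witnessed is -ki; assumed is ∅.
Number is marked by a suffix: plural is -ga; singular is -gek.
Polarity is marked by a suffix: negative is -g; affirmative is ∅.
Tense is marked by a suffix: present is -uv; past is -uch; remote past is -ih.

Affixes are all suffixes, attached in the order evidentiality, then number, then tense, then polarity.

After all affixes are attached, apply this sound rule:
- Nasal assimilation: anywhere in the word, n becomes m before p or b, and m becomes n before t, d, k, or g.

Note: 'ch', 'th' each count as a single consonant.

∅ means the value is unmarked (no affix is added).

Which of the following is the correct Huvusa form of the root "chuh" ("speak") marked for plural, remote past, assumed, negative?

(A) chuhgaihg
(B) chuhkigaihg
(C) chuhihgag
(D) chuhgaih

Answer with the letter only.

evidentiality = assumed: zero marking, form stays chuh.
Attach number plural -ga → chuhga.
Attach tense remote past -ih → chuhgaih.
Attach polarity negative -g → chuhgaihg.
Nasal assimilation: no change.
So the correct form is chuhgaihg, option (A).
(B) chuhkigaihg is wrong: it uses witnessed instead of assumed for evidentiality.
(C) chuhihgag is wrong: it has the affixes in the wrong order.
(D) chuhgaih is wrong: it uses affirmative instead of negative for polarity.

A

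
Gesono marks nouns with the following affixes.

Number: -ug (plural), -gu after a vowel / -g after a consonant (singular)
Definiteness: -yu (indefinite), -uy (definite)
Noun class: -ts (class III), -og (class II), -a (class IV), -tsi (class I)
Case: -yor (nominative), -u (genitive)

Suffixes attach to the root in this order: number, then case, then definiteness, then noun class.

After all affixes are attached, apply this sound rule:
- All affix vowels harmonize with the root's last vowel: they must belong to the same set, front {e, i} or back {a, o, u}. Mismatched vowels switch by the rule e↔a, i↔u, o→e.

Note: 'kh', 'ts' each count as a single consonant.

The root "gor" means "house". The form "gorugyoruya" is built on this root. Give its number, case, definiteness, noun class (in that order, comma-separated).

plural, nominative, definite, class IV

Segment: gor-ug-yor-uy-a.
number: -ug → plural.
case: -yor → nominative.
definiteness: -uy → definite.
noun class: -a → class IV.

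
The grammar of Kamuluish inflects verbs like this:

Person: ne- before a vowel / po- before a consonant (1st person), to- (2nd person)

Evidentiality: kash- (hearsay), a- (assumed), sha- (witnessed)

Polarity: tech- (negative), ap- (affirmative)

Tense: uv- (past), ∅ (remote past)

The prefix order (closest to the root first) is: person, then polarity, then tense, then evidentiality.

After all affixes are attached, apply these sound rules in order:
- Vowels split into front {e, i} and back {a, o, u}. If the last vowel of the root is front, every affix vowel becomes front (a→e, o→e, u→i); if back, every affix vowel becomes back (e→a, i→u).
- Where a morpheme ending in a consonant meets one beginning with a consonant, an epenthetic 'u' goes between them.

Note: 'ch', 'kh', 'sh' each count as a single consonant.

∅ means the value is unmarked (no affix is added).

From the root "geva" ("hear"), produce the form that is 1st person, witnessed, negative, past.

Attach person 1st person po- (before consonant 'g') → pogeva.
Attach polarity negative tech- → techpogeva.
Attach tense past uv- → uvtechpogeva.
Attach evidentiality witnessed sha- → shauvtechpogeva.
Apply vowel harmony: shauvtechpogeva → shauvtachpogeva.
Apply epenthesis: shauvtachpogeva → shauvutachupogeva.

shauvutachupogeva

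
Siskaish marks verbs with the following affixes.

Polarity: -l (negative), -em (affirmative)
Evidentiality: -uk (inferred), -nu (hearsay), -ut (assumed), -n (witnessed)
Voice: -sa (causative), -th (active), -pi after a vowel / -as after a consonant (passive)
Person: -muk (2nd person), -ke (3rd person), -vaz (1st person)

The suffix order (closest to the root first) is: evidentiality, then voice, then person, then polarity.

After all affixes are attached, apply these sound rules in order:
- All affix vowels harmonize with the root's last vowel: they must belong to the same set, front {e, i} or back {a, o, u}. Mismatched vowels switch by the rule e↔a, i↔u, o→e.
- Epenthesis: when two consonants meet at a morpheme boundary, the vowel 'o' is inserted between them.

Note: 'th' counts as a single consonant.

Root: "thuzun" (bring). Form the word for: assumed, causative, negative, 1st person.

Attach evidentiality assumed -ut → thuzunut.
Attach voice causative -sa → thuzunutsa.
Attach person 1st person -vaz → thuzunutsavaz.
Attach polarity negative -l → thuzunutsavazl.
Vowel harmony: no change.
Apply epenthesis: thuzunutsavazl → thuzunutosavazol.

thuzunutosavazol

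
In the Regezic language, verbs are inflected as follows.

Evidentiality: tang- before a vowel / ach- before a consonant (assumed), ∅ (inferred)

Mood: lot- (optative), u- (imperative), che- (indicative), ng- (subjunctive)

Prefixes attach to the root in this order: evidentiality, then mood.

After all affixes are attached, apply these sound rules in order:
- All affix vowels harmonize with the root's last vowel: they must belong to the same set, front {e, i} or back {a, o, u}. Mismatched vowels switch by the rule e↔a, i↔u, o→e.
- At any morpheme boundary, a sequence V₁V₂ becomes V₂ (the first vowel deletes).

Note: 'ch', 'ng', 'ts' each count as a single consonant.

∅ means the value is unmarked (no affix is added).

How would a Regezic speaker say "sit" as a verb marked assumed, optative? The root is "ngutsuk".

lotachngutsuk

Attach evidentiality assumed ach- (before consonant 'ng') → achngutsuk.
Attach mood optative lot- → lotachngutsuk.
Vowel harmony: no change.
Vowel deletion: no change.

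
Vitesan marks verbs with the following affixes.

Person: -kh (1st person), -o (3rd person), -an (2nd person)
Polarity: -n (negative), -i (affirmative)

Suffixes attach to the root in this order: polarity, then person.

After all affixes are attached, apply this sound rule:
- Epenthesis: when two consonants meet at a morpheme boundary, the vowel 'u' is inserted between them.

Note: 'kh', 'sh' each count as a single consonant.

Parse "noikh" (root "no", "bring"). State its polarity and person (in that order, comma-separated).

Segment: no-i-kh.
polarity: -i → affirmative.
person: -kh → 1st person.

affirmative, 1st person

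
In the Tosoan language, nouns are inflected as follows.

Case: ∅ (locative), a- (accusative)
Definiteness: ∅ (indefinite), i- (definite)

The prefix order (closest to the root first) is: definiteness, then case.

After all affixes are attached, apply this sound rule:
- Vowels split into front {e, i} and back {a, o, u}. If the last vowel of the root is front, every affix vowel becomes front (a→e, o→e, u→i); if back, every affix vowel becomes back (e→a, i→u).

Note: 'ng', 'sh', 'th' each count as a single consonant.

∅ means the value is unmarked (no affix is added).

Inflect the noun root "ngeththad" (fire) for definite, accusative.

aungeththad

Attach definiteness definite i- → ingeththad.
Attach case accusative a- → aingeththad.
Apply vowel harmony: aingeththad → aungeththad.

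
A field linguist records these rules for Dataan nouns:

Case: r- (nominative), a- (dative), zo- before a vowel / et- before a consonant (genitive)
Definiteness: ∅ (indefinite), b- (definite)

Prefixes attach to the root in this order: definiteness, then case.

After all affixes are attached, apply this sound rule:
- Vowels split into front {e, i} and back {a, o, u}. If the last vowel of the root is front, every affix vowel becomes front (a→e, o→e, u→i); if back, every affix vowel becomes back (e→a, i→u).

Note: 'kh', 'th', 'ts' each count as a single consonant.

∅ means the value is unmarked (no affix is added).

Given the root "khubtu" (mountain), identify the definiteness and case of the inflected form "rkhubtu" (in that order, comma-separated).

indefinite, nominative

Segment: r-khubtu.
definiteness: ∅ → indefinite.
case: r- → nominative.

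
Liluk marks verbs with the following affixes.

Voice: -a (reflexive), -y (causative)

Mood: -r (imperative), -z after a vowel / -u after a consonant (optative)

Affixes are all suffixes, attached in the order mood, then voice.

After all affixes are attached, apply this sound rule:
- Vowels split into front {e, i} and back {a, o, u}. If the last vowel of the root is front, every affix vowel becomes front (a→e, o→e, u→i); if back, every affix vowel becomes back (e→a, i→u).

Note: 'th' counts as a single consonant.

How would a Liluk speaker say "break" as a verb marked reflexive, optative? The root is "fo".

Attach mood optative -z (after vowel 'o') → foz.
Attach voice reflexive -a → foza.
Vowel harmony: no change.

foza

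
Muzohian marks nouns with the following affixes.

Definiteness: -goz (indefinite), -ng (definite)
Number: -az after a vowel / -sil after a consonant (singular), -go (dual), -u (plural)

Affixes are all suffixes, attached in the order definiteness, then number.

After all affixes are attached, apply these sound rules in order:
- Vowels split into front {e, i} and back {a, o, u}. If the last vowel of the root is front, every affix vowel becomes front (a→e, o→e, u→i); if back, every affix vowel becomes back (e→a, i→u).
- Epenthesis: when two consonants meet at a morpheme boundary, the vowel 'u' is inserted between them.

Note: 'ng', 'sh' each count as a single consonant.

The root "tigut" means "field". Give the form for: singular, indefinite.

tigutugozusul

Attach definiteness indefinite -goz → tigutgoz.
Attach number singular -sil (after consonant 'z') → tigutgozsil.
Apply vowel harmony: tigutgozsil → tigutgozsul.
Apply epenthesis: tigutgozsul → tigutugozusul.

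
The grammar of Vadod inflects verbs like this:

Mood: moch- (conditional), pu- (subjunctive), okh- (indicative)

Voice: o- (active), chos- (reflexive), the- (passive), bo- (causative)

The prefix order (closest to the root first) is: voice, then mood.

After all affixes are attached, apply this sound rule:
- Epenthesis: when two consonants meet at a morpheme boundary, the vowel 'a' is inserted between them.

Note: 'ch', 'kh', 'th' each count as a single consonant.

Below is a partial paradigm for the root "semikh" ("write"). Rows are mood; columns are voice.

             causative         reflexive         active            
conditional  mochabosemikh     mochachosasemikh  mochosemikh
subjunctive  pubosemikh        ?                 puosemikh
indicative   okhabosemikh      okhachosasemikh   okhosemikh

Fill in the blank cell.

puchosasemikh

Attach voice reflexive chos- → chossemikh.
Attach mood subjunctive pu- → puchossemikh.
Apply epenthesis: puchossemikh → puchosasemikh.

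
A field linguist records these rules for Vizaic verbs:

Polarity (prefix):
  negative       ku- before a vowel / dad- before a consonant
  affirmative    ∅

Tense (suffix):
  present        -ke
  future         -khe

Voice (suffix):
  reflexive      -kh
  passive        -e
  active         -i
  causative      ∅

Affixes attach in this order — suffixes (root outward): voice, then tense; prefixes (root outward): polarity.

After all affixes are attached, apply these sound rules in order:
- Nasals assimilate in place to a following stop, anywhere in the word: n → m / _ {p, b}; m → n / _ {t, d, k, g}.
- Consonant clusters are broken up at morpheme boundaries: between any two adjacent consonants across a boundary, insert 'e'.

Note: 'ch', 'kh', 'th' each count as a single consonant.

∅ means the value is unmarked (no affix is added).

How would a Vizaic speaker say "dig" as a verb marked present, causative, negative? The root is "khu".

dadekhuke

voice = causative: zero marking, form stays khu.
Attach tense present -ke → khuke.
Attach polarity negative dad- (before consonant 'kh') → dadkhuke.
Nasal assimilation: no change.
Apply epenthesis: dadkhuke → dadekhuke.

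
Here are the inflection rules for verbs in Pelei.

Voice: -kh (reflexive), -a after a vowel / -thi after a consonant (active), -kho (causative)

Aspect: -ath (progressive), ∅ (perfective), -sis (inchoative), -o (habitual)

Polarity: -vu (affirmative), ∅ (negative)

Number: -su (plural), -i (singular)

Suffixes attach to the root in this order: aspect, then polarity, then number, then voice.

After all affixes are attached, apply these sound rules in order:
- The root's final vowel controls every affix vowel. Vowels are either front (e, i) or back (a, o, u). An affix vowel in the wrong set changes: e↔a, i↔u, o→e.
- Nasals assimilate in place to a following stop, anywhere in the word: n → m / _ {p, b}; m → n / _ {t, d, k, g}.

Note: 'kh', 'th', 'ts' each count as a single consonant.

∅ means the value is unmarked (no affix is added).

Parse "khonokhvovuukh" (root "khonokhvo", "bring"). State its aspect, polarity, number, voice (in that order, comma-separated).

Segment: khonokhvo-vu-i-kh.
aspect: ∅ → perfective.
polarity: -vu → affirmative.
number: -i → singular.
voice: -kh → reflexive.

perfective, affirmative, singular, reflexive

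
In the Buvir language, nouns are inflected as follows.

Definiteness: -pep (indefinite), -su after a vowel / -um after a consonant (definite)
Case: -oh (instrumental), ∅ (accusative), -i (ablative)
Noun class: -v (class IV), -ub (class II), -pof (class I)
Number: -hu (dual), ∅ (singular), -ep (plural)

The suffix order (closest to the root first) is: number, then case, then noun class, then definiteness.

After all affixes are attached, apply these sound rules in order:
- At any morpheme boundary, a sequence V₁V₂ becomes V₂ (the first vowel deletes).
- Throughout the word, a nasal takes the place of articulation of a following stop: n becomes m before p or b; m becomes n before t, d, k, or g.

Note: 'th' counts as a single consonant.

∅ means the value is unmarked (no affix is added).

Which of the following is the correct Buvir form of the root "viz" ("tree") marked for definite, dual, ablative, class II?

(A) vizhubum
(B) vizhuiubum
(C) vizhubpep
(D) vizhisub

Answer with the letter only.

Attach number dual -hu → vizhu.
Attach case ablative -i → vizhui.
Attach noun class class II -ub → vizhuiub.
Attach definiteness definite -um (after consonant 'b') → vizhuiubum.
Apply vowel deletion: vizhuiubum → vizhubum.
Nasal assimilation: no change.
So the correct form is vizhubum, option (A).
(B) vizhuiubum is wrong: it fails to apply the sound rule(s).
(C) vizhubpep is wrong: it uses indefinite instead of definite for definiteness.
(D) vizhisub is wrong: it has the affixes in the wrong order.

A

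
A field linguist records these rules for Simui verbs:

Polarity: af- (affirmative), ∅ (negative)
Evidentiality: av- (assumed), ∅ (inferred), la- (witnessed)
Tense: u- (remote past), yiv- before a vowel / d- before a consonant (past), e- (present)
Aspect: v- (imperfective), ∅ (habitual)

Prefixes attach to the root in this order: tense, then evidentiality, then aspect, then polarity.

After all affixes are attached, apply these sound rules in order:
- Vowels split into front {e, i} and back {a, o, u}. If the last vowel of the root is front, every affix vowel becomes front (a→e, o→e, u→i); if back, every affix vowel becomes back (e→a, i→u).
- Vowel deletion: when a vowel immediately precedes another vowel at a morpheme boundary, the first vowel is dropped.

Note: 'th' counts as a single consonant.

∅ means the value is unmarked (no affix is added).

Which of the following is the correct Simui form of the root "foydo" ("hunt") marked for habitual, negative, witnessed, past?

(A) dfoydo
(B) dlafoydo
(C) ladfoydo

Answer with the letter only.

C

Attach tense past d- (before consonant 'f') → dfoydo.
Attach evidentiality witnessed la- → ladfoydo.
aspect = habitual: zero marking, form stays ladfoydo.
polarity = negative: zero marking, form stays ladfoydo.
Vowel harmony: no change.
Vowel deletion: no change.
So the correct form is ladfoydo, option (C).
(B) dlafoydo is wrong: it has the affixes in the wrong order.
(A) dfoydo is wrong: it uses inferred instead of witnessed for evidentiality.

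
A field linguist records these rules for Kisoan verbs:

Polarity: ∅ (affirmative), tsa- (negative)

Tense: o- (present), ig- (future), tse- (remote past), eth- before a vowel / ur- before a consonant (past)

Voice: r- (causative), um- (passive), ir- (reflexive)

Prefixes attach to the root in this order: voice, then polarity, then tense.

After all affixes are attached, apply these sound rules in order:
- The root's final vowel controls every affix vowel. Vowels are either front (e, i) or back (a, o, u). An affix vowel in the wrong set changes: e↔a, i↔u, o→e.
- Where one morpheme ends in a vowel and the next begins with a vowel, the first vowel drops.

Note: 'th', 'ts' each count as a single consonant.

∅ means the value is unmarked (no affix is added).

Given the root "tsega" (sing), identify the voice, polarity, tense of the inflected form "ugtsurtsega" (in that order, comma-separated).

Segment: ig-tsa-ir-tsega.
voice: ir- → reflexive.
polarity: tsa- → negative.
tense: ig- → future.

reflexive, negative, future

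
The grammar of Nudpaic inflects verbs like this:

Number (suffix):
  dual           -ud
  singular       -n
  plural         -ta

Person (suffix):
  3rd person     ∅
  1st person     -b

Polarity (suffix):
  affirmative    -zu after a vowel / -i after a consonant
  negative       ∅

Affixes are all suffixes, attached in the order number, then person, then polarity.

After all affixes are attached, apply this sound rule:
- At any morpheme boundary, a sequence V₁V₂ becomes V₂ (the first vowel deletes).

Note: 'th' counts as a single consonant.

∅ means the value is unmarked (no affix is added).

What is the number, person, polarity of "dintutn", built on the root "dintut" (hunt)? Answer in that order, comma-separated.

Segment: dintut-n.
number: -n → singular.
person: ∅ → 3rd person.
polarity: ∅ → negative.

singular, 3rd person, negative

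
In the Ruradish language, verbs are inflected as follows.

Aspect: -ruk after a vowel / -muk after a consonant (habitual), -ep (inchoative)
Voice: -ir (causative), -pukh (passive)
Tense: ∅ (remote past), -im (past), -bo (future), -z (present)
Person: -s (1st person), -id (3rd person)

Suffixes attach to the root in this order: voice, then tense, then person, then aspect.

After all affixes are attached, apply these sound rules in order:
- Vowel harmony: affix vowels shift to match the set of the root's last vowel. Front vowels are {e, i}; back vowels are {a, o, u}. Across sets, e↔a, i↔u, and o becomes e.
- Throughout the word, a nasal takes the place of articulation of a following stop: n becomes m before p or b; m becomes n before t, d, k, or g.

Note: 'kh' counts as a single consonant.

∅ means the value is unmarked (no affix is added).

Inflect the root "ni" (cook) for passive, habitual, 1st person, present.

Attach voice passive -pukh → nipukh.
Attach tense present -z → nipukhz.
Attach person 1st person -s → nipukhzs.
Attach aspect habitual -muk (after consonant 's') → nipukhzsmuk.
Apply vowel harmony: nipukhzsmuk → nipikhzsmik.
Nasal assimilation: no change.

nipikhzsmik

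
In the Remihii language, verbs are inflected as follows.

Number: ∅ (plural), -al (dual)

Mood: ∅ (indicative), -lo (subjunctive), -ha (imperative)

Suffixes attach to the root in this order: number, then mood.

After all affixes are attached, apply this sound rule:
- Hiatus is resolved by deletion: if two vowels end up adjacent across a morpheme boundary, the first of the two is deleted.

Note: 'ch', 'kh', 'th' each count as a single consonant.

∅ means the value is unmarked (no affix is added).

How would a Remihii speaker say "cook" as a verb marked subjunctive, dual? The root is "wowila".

Attach number dual -al → wowilaal.
Attach mood subjunctive -lo → wowilaallo.
Apply vowel deletion: wowilaallo → wowilallo.

wowilallo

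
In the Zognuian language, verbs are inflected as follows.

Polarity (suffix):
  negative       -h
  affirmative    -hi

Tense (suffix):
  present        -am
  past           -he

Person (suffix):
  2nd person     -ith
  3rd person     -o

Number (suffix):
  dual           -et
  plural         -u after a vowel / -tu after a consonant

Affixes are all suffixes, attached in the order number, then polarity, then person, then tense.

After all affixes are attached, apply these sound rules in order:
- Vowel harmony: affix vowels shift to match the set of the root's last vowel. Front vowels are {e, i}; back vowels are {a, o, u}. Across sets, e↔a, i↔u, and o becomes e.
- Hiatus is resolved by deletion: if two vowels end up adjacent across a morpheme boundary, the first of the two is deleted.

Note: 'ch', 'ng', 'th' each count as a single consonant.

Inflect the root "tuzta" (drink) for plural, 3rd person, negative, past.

tuztuhoha

Attach number plural -u (after vowel 'a') → tuztau.
Attach polarity negative -h → tuztauh.
Attach person 3rd person -o → tuztauho.
Attach tense past -he → tuztauhohe.
Apply vowel harmony: tuztauhohe → tuztauhoha.
Apply vowel deletion: tuztauhoha → tuztuhoha.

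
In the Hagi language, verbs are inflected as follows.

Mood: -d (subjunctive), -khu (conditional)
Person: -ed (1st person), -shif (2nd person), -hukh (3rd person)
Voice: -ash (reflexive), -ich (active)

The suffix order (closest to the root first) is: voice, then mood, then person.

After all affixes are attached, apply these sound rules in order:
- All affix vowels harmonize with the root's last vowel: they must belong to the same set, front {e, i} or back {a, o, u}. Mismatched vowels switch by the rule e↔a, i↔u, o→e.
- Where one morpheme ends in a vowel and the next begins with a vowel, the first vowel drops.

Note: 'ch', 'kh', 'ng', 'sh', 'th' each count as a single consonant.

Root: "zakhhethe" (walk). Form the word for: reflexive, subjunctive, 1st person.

Attach voice reflexive -ash → zakhhetheash.
Attach mood subjunctive -d → zakhhetheashd.
Attach person 1st person -ed → zakhhetheashded.
Apply vowel harmony: zakhhetheashded → zakhhetheeshded.
Apply vowel deletion: zakhhetheeshded → zakhhetheshded.

zakhhetheshded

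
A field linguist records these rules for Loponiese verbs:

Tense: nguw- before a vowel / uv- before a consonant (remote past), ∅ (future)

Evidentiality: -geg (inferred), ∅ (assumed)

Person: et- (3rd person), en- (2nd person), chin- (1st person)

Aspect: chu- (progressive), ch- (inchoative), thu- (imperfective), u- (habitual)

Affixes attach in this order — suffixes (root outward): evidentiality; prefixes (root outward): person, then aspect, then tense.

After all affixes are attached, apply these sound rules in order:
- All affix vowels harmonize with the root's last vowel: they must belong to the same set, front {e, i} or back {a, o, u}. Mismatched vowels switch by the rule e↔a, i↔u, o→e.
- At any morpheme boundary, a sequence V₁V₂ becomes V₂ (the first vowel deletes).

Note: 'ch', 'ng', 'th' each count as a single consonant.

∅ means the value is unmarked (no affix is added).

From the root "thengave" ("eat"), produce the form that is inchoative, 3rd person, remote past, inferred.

Attach person 3rd person et- → etthengave.
Attach aspect inchoative ch- → chetthengave.
Attach tense remote past uv- (before consonant 'ch') → uvchetthengave.
Attach evidentiality inferred -geg → uvchetthengavegeg.
Apply vowel harmony: uvchetthengavegeg → ivchetthengavegeg.
Vowel deletion: no change.

ivchetthengavegeg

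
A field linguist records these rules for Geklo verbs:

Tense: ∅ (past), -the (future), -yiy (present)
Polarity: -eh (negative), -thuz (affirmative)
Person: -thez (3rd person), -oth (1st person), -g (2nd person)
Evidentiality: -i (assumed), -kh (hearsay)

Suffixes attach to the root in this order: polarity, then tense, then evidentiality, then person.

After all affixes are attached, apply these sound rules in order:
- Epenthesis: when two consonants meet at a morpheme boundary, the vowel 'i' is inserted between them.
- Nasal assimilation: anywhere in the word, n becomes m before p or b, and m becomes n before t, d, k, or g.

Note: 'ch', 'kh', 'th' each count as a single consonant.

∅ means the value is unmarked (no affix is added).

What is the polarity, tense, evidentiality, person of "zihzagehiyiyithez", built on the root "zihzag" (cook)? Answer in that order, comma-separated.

negative, present, assumed, 3rd person

Segment: zihzag-eh-yiy-i-thez.
polarity: -eh → negative.
tense: -yiy → present.
evidentiality: -i → assumed.
person: -thez → 3rd person.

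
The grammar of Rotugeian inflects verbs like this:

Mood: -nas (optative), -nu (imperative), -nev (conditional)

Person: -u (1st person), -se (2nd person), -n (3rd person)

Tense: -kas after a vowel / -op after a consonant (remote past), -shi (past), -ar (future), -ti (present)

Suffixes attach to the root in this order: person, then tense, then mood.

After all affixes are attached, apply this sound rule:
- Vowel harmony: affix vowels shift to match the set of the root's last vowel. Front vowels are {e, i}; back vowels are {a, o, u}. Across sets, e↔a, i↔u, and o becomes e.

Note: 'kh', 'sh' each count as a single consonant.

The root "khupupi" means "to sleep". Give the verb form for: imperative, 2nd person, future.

khupupiseerni

Attach person 2nd person -se → khupupise.
Attach tense future -ar → khupupisear.
Attach mood imperative -nu → khupupisearnu.
Apply vowel harmony: khupupisearnu → khupupiseerni.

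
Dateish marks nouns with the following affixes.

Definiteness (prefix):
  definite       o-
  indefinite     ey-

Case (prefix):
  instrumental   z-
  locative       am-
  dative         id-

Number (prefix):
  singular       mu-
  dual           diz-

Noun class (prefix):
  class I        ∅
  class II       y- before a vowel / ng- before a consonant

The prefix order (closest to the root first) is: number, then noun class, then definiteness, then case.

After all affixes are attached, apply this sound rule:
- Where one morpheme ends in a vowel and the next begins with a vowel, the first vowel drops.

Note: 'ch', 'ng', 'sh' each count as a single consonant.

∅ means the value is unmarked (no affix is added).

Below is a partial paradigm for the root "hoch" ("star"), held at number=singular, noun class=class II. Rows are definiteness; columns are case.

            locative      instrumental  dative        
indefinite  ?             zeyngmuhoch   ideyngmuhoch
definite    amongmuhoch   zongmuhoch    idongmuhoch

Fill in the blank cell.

ameyngmuhoch

Attach number singular mu- → muhoch.
Attach noun class class II ng- (before consonant 'm') → ngmuhoch.
Attach definiteness indefinite ey- → eyngmuhoch.
Attach case locative am- → ameyngmuhoch.
Vowel deletion: no change.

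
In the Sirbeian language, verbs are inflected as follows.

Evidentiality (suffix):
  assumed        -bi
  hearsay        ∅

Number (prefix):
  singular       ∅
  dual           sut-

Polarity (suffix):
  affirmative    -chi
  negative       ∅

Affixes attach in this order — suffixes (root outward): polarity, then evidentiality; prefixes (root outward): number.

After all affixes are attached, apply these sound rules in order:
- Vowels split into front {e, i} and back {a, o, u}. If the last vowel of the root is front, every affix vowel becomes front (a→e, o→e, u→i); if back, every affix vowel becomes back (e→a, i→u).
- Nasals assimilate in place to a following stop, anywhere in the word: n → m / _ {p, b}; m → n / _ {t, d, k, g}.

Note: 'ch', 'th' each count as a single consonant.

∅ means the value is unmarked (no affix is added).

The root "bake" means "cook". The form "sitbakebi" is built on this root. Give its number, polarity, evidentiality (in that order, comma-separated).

dual, negative, assumed

Segment: sut-bake-bi.
number: sut- → dual.
polarity: ∅ → negative.
evidentiality: -bi → assumed.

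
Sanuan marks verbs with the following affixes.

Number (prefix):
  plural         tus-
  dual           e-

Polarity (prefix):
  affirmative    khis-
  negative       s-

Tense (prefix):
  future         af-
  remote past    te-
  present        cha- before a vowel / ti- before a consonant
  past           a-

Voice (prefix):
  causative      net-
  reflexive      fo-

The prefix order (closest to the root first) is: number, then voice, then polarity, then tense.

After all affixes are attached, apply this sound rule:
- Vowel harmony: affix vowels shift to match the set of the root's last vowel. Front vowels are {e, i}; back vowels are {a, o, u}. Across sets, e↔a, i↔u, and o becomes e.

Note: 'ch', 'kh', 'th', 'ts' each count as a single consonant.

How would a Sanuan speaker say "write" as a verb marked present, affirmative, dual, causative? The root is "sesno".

tukhusnatasesno

Attach number dual e- → esesno.
Attach voice causative net- → netesesno.
Attach polarity affirmative khis- → khisnetesesno.
Attach tense present ti- (before consonant 'kh') → tikhisnetesesno.
Apply vowel harmony: tikhisnetesesno → tukhusnatasesno.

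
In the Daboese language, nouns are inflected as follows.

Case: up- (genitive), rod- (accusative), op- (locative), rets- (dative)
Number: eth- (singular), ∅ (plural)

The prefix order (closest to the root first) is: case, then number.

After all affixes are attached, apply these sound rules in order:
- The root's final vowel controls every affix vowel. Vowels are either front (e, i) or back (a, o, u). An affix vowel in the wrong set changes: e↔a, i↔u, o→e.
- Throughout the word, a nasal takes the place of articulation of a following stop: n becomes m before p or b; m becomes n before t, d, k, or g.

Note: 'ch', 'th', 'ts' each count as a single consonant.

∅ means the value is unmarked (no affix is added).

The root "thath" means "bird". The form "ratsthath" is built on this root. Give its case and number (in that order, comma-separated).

dative, plural

Segment: rets-thath.
case: rets- → dative.
number: ∅ → plural.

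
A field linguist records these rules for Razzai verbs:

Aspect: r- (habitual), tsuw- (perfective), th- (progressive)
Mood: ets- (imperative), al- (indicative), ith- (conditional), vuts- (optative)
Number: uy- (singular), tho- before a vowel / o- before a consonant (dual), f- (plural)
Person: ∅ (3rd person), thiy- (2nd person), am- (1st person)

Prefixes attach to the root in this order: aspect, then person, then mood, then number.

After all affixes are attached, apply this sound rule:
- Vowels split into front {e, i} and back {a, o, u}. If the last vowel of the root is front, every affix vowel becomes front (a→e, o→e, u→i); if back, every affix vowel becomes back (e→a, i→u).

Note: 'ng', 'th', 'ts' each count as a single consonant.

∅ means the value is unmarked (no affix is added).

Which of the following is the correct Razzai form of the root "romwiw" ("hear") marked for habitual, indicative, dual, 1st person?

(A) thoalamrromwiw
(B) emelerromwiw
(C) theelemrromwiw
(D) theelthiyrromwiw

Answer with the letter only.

C

Attach aspect habitual r- → rromwiw.
Attach person 1st person am- → amrromwiw.
Attach mood indicative al- → alamrromwiw.
Attach number dual tho- (before vowel 'a') → thoalamrromwiw.
Apply vowel harmony: thoalamrromwiw → theelemrromwiw.
So the correct form is theelemrromwiw, option (C).
(D) theelthiyrromwiw is wrong: it uses 2nd person instead of 1st person for person.
(A) thoalamrromwiw is wrong: it fails to apply the sound rule(s).
(B) emelerromwiw is wrong: it has the affixes in the wrong order.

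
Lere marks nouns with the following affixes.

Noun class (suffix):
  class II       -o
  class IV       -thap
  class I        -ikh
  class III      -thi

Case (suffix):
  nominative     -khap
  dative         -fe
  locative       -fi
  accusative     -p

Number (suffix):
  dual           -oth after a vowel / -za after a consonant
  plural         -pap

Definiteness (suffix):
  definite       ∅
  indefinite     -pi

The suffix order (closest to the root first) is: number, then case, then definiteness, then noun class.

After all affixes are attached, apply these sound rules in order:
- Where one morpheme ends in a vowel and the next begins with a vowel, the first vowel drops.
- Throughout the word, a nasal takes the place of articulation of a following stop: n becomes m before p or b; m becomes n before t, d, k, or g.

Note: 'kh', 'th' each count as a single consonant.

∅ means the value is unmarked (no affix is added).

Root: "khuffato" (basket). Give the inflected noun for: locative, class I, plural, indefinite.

Attach number plural -pap → khuffatopap.
Attach case locative -fi → khuffatopapfi.
Attach definiteness indefinite -pi → khuffatopapfipi.
Attach noun class class I -ikh → khuffatopapfipiikh.
Apply vowel deletion: khuffatopapfipiikh → khuffatopapfipikh.
Nasal assimilation: no change.

khuffatopapfipikh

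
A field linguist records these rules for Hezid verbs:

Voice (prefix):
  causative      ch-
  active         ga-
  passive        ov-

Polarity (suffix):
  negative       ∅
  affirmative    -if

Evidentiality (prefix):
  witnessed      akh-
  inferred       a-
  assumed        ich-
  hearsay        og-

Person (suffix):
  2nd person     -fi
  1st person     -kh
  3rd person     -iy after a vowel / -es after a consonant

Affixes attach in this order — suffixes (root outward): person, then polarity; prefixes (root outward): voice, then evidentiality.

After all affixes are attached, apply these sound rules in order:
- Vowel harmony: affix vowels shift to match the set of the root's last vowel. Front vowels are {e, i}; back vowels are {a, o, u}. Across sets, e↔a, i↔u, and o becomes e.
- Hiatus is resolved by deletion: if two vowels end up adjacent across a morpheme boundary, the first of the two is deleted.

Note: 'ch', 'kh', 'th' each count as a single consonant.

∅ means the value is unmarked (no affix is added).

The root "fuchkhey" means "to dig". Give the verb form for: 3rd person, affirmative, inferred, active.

Attach voice active ga- → gafuchkhey.
Attach evidentiality inferred a- → agafuchkhey.
Attach person 3rd person -es (after consonant 'y') → agafuchkheyes.
Attach polarity affirmative -if → agafuchkheyesif.
Apply vowel harmony: agafuchkheyesif → egefuchkheyesif.
Vowel deletion: no change.

egefuchkheyesif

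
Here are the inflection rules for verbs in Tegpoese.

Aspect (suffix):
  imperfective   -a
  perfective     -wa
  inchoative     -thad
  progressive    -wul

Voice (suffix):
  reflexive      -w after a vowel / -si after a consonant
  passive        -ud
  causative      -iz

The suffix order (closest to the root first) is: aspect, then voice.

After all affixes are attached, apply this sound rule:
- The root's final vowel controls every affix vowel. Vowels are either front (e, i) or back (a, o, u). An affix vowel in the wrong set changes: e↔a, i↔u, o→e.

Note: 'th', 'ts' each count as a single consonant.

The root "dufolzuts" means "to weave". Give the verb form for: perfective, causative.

Attach aspect perfective -wa → dufolzutswa.
Attach voice causative -iz → dufolzutswaiz.
Apply vowel harmony: dufolzutswaiz → dufolzutswauz.

dufolzutswauz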